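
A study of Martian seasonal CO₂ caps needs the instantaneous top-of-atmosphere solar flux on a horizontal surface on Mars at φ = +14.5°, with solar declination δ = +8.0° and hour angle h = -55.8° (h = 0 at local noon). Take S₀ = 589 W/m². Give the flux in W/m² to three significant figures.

cos θ_z = sin φ sin δ + cos φ cos δ cos h = 0.034846 + 0.538884 = 0.573730.
Flux = S₀ · cos θ_z = 589 × 0.573730 = 337.9 W/m².

338 W/m²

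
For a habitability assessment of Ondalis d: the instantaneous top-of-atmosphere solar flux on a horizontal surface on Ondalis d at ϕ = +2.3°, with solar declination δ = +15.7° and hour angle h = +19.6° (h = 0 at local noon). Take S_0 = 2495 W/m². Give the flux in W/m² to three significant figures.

2.29e+03 W/m²

cos θ_z = sin ϕ sin δ + cos ϕ cos δ cos h = 0.010860 + 0.906180 = 0.917040.
Flux = S_0 · cos θ_z = 2495 × 0.917040 = 2288 W/m².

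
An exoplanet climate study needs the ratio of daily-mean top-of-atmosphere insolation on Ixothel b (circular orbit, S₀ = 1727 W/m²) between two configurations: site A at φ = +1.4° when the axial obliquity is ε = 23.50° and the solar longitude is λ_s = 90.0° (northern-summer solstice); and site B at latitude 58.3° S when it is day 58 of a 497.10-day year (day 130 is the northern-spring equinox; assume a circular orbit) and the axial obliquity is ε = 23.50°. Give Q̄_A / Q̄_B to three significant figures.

— Configuration A (φ=+1.4°):
Solar declination: sin δ = sin ε · sin λ_s = sin 23.50° × sin 90.0° = 0.39875, so δ = +23.500°.
cos H₀ = −tan(+1.4°) tan(+23.500°) = -0.0106, H₀ = 1.5814 rad.
Bracket: H₀ sin φ sin δ + cos φ cos δ sin H₀ = 1.5814×0.02443×0.39875 + 0.99970×0.91706×0.99994 = 0.015405 + 0.916730 = 0.932135.
Q̄ = (S₀/π) × [bracket] = (1727/π) × 0.932135 = 512.41 W/m².
— Configuration B (φ=-58.3°):
Solar longitude: λ_s = 360° × (58 − 130)/497.10 = -52.142°, i.e. -52.142° + 360° = 307.858°.
sin δ = sin 23.50° × sin 307.858° = -0.31483, so δ = -18.350°.
cos H₀ = −tan(-58.3°) tan(-18.350°) = -0.5371, H₀ = 2.1377 rad.
Bracket: H₀ sin φ sin δ + cos φ cos δ sin H₀ = 2.1377×-0.85081×-0.31483 + 0.52547×0.94915×0.84354 = 0.572605 + 0.420715 = 0.993320.
Q̄ = (S₀/π) × [bracket] = (1727/π) × 0.993320 = 546.05 W/m².
Ratio Q̄_A / Q̄_B = 512.41 / 546.05 = 0.9384.

Q̄_A / Q̄_B ≈ 0.938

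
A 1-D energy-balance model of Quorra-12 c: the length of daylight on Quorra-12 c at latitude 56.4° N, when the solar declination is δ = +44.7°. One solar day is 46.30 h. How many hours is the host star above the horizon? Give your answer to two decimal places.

Sunrise equation: cos H₀ = −tan φ · tan δ = -1.4894 ≤ −1, so the host star never sets (polar day) and H₀ = π.
Daylight = 2H₀/(2π) × 46.30 h = (3.1416/π) × 46.30 = 46.30 h.

46.30 h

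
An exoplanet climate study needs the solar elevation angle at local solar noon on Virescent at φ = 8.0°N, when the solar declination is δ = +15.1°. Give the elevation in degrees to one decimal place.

At local noon the hour angle is zero, so the zenith angle equals |φ − δ| = |+8.0° − (+15.100°)| = 7.100°.
Elevation = 90° − 7.100° = 82.9°.

82.9°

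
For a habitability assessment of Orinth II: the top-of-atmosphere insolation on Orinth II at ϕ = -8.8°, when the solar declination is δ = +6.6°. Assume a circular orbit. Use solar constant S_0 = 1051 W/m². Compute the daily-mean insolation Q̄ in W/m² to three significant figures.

cos h₀ = −tan(-8.8°) tan(+6.600°) = 0.0179, h₀ = 1.5529 rad.
Bracket: h₀ sin ϕ sin δ + cos ϕ cos δ sin h₀ = 1.5529×-0.15299×0.11494 + 0.98823×0.99337×0.99984 = -0.027307 + 0.981521 = 0.954214.
Q̄ = (S_0/π) × [bracket] = (1051/π) × 0.954214 = 319.2 W/m².

Q̄ ≈ 319 W/m²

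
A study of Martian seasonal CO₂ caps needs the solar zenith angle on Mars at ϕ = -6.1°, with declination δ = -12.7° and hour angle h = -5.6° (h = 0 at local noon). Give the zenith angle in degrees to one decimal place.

θ_z = 8.6°

cos θ_z = sin ϕ sin δ + cos ϕ cos δ cos h = 0.023362 + 0.965382 = 0.988744.
θ_z = arccos(0.988744) = 8.6°.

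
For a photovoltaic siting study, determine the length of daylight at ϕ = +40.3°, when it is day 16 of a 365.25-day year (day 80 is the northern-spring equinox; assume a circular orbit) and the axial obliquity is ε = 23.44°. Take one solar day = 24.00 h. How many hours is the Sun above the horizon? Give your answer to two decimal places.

Solar longitude: L_s = 360° × (16 − 80)/365.25 = -63.080°, i.e. -63.080° + 360° = 296.920°.
sin δ = sin 23.44° × sin 296.920° = -0.35468, so δ = -20.774°.
cos h₀ = −tan ϕ · tan δ = −tan(+40.3°) × tan(-20.774°) = 0.3217, so h₀ = 1.2433 rad = 71.23°.
Daylight = 2h₀/(2π) × 24.00 h = (1.2433/π) × 24.00 = 9.50 h.

9.50 h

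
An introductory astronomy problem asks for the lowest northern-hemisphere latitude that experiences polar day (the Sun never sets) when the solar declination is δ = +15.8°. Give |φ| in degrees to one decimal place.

|φ| = 74.2°

Polar day requires cos H₀ = −tan φ tan δ ≤ −1, i.e. tan φ tan δ ≥ 1.
The boundary is |tan φ| · |tan δ| = 1, so |φ| = 90° − |δ| = 90° − 15.8° = 74.2° in the northern hemisphere.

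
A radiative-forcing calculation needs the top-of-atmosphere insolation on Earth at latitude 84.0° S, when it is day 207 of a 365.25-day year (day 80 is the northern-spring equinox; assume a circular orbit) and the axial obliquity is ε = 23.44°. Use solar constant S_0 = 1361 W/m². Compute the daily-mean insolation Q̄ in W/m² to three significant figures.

Solar longitude: L_s = 360° × (207 − 80)/365.25 = 125.175°.
sin δ = sin 23.44° × sin 125.175° = 0.32515, so δ = +18.975°.
cos h₀ = −tan(-84.0°) tan(+18.975°) = 3.2714 ≥ 1 ⇒ polar night, h₀ = 0 and Q̄ = 0.

Q̄ ≈ 0.00 W/m²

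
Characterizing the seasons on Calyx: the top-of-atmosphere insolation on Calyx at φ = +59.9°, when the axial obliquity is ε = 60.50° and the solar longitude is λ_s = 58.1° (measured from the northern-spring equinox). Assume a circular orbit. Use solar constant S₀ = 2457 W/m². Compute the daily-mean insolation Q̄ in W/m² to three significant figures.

Solar declination: sin δ = sin ε · sin λ_s = sin 60.50° × sin 58.1° = 0.73891, so δ = +47.638°.
cos H₀ = −tan(+59.9°) tan(+47.638°) = -1.8918 ≤ −1 ⇒ polar day, H₀ = π.
Bracket: H₀ sin φ sin δ + cos φ cos δ sin H₀ = 3.1416×0.86515×0.73891 + 0.50151×0.67381×0.00000 = 2.008324 + 0.000000 = 2.008324.
Q̄ = (S₀/π) × [bracket] = (2457/π) × 2.008324 = 1571 W/m².

Q̄ ≈ 1.57e+03 W/m²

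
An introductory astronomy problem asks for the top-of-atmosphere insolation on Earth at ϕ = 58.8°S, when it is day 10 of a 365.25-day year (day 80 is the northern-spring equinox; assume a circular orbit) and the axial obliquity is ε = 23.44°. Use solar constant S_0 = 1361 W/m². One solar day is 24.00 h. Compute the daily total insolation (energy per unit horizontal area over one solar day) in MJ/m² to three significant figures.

40.8 MJ/m²

Solar longitude: L_s = 360° × (10 − 80)/365.25 = -68.994°, i.e. -68.994° + 360° = 291.006°.
sin δ = sin 23.44° × sin 291.006° = -0.37135, so δ = -21.799°.
cos h₀ = −tan(-58.8°) tan(-21.799°) = -0.6604, h₀ = 2.2921 rad.
Bracket: h₀ sin ϕ sin δ + cos ϕ cos δ sin h₀ = 2.2921×-0.85536×-0.37135 + 0.51803×0.92849×0.75091 = 0.728058 + 0.361177 = 1.089235.
Q̄ = (S_0/π) × [bracket] = (1361/π) × 1.089235 = 471.88 W/m².
Daily total = Q̄ × 24.00 h × 3600 s/h = 471.88 × 24.00 × 3600 / 10⁶ = 40.77 MJ/m².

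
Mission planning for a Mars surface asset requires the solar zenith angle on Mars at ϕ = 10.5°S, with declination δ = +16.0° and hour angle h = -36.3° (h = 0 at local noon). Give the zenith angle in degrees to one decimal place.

θ_z = 44.6°

cos θ_z = sin ϕ sin δ + cos ϕ cos δ cos h = -0.050231 + 0.761735 = 0.711504.
θ_z = arccos(0.711504) = 44.6°.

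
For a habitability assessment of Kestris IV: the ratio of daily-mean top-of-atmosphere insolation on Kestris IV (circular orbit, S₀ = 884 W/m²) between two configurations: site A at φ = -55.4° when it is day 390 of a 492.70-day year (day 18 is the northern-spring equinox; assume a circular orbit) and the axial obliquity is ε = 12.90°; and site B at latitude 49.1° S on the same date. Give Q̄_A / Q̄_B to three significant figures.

— Configuration A (φ=-55.4°):
Solar longitude: λ_s = 360° × (390 − 18)/492.70 = 271.808°.
sin δ = sin 12.90° × sin 271.808° = -0.22314, so δ = -12.893°.
cos H₀ = −tan(-55.4°) tan(-12.893°) = -0.3318, H₀ = 1.9090 rad.
Bracket: H₀ sin φ sin δ + cos φ cos δ sin H₀ = 1.9090×-0.82314×-0.22314 + 0.56784×0.97479×0.94334 = 0.350636 + 0.522162 = 0.872798.
Q̄ = (S₀/π) × [bracket] = (884/π) × 0.872798 = 245.59 W/m².
— Configuration B (φ=-49.1°):
cos H₀ = −tan(-49.1°) tan(-12.893°) = -0.2643, H₀ = 1.8382 rad.
Bracket: H₀ sin φ sin δ + cos φ cos δ sin H₀ = 1.8382×-0.75585×-0.22314 + 0.65474×0.97479×0.96445 = 0.310031 + 0.615545 = 0.925576.
Q̄ = (S₀/π) × [bracket] = (884/π) × 0.925576 = 260.44 W/m².
Ratio Q̄_A / Q̄_B = 245.59 / 260.44 = 0.9430.

Q̄_A / Q̄_B ≈ 0.943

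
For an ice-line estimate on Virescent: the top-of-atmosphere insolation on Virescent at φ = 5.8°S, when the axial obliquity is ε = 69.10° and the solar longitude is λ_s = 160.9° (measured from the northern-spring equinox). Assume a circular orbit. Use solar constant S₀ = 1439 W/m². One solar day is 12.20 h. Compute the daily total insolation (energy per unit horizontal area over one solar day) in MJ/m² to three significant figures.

Solar declination: sin δ = sin ε · sin λ_s = sin 69.10° × sin 160.9° = 0.30569, so δ = +17.800°.
cos H₀ = −tan(-5.8°) tan(+17.800°) = 0.0326, H₀ = 1.5382 rad.
Bracket: H₀ sin φ sin δ + cos φ cos δ sin H₀ = 1.5382×-0.10106×0.30569 + 0.99488×0.95213×0.99947 = -0.047520 + 0.946753 = 0.899233.
Q̄ = (S₀/π) × [bracket] = (1439/π) × 0.899233 = 411.89 W/m².
Daily total = Q̄ × 12.20 h × 3600 s/h = 411.89 × 12.20 × 3600 / 10⁶ = 18.09 MJ/m².

18.1 MJ/m²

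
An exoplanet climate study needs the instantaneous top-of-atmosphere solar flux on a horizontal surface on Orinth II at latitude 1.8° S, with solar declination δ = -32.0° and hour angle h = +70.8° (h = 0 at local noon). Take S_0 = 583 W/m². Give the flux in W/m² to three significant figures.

cos θ_z = sin ϕ sin δ + cos ϕ cos δ cos h = 0.016645 + 0.278757 = 0.295402.
Flux = S_0 · cos θ_z = 583 × 0.295402 = 172.2 W/m².

172 W/m²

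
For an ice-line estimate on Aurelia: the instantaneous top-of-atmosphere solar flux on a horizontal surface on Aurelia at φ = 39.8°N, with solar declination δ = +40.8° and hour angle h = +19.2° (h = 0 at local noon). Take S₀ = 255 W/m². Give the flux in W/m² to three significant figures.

cos θ_z = sin φ sin δ + cos φ cos δ cos h = 0.418261 + 0.549237 = 0.967498.
Flux = S₀ · cos θ_z = 255 × 0.967498 = 246.7 W/m².

247 W/m²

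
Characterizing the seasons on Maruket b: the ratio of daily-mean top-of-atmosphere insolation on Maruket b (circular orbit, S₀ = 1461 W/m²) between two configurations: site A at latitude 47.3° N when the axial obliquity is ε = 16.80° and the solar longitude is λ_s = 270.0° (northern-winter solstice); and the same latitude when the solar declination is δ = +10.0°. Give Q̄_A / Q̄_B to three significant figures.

— Configuration A (φ=+47.3°):
Solar declination: sin δ = sin ε · sin λ_s = sin 16.80° × sin 270.0° = -0.28903, so δ = -16.800°.
cos H₀ = −tan(+47.3°) tan(-16.800°) = 0.3272, H₀ = 1.2375 rad.
Bracket: H₀ sin φ sin δ + cos φ cos δ sin H₀ = 1.2375×0.73491×-0.28903 + 0.67816×0.95732×0.94496 = -0.262859 + 0.613483 = 0.350624.
Q̄ = (S₀/π) × [bracket] = (1461/π) × 0.350624 = 163.06 W/m².
— Configuration B (φ=+47.3°):
cos H₀ = −tan(+47.3°) tan(+10.000°) = -0.1911, H₀ = 1.7631 rad.
Bracket: H₀ sin φ sin δ + cos φ cos δ sin H₀ = 1.7631×0.73491×0.17365 + 0.67816×0.98481×0.98157 = 0.225002 + 0.655550 = 0.880552.
Q̄ = (S₀/π) × [bracket] = (1461/π) × 0.880552 = 409.50 W/m².
Ratio Q̄_A / Q̄_B = 163.06 / 409.50 = 0.3982.

Q̄_A / Q̄_B ≈ 0.398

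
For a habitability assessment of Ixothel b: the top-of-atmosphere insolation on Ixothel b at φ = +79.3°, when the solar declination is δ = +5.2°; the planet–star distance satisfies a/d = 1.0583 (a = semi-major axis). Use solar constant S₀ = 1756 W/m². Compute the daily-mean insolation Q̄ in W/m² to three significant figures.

cos H₀ = −tan(+79.3°) tan(+5.200°) = -0.4816, H₀ = 2.0733 rad.
Bracket: H₀ sin φ sin δ + cos φ cos δ sin H₀ = 2.0733×0.98261×0.09063 + 0.18567×0.99588×0.87637 = 0.184636 + 0.162045 = 0.346681.
Inverse-square distance factor (a/d)² = 1.0583² = 1.119999.
Q̄ = (S₀/π) × 1.119999 × [bracket] = (1756/π) × 1.119999 × 0.346681 = 217.0 W/m².

Q̄ ≈ 217 W/m²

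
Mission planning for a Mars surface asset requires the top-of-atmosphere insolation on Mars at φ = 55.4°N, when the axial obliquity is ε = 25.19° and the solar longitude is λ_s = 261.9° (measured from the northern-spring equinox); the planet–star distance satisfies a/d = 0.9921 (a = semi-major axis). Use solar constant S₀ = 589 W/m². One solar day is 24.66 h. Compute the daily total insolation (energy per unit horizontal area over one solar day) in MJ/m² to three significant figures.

1.51 MJ/m²

Solar declination: sin δ = sin ε · sin λ_s = sin 25.19° × sin 261.9° = -0.42138, so δ = -24.921°.
cos H₀ = −tan(+55.4°) tan(-24.921°) = 0.6735, H₀ = 0.8318 rad.
Bracket: H₀ sin φ sin δ + cos φ cos δ sin H₀ = 0.8318×0.82314×-0.42138 + 0.56784×0.90689×0.73916 = -0.288514 + 0.380644 = 0.092130.
Inverse-square distance factor (a/d)² = 0.9921² = 0.984262.
Q̄ = (S₀/π) × 0.984262 × [bracket] = (589/π) × 0.984262 × 0.092130 = 17.001 W/m².
Daily total = Q̄ × 24.66 h × 3600 s/h = 17.001 × 24.66 × 3600 / 10⁶ = 1.509 MJ/m².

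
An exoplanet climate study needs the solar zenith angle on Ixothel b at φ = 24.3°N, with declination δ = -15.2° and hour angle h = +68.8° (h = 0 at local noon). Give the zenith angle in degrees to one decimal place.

θ_z = 77.9°

cos θ_z = sin φ sin δ + cos φ cos δ cos h = -0.107895 + 0.318056 = 0.210161.
θ_z = arccos(0.210161) = 77.9°.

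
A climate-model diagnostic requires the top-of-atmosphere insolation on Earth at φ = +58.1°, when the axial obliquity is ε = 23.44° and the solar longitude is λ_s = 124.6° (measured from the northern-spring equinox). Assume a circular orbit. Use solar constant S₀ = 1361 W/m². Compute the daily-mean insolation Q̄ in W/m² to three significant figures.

Solar declination: sin δ = sin ε · sin λ_s = sin 23.44° × sin 124.6° = 0.32743, so δ = +19.113°.
cos H₀ = −tan(+58.1°) tan(+19.113°) = -0.5567, H₀ = 2.1612 rad.
Bracket: H₀ sin φ sin δ + cos φ cos δ sin H₀ = 2.1612×0.84897×0.32743 + 0.52844×0.94487×0.83069 = 0.600767 + 0.414769 = 1.015536.
Q̄ = (S₀/π) × [bracket] = (1361/π) × 1.015536 = 440.0 W/m².

Q̄ ≈ 440 W/m²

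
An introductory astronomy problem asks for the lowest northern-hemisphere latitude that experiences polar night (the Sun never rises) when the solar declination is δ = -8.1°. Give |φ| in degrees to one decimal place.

|φ| = 81.9°

Polar night requires cos H₀ = −tan φ tan δ ≥ 1, i.e. tan φ tan δ ≤ −1.
The boundary is |tan φ| · |tan δ| = 1, so |φ| = 90° − |δ| = 90° − 8.1° = 81.9° in the northern hemisphere.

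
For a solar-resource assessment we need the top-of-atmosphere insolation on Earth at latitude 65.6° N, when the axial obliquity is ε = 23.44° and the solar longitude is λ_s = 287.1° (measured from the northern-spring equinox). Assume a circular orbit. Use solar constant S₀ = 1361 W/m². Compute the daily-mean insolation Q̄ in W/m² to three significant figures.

Q̄ ≈ 4.50 W/m²

Solar declination: sin δ = sin ε · sin λ_s = sin 23.44° × sin 287.1° = -0.38020, so δ = -22.346°.
cos H₀ = −tan(+65.6°) tan(-22.346°) = 0.9062, H₀ = 0.4366 rad.
Bracket: H₀ sin φ sin δ + cos φ cos δ sin H₀ = 0.4366×0.91068×-0.38020 + 0.41310×0.92490×0.42283 = -0.151169 + 0.161553 = 0.010384.
Q̄ = (S₀/π) × [bracket] = (1361/π) × 0.010384 = 4.499 W/m².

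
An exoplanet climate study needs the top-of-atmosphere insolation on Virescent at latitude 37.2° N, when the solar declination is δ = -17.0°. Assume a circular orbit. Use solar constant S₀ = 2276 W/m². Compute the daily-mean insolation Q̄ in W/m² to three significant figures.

Q̄ ≈ 366 W/m²

cos H₀ = −tan(+37.2°) tan(-17.000°) = 0.2321, H₀ = 1.3366 rad.
Bracket: H₀ sin φ sin δ + cos φ cos δ sin H₀ = 1.3366×0.60460×-0.29237 + 0.79653×0.95630×0.97270 = -0.236267 + 0.740927 = 0.504660.
Q̄ = (S₀/π) × [bracket] = (2276/π) × 0.504660 = 365.6 W/m².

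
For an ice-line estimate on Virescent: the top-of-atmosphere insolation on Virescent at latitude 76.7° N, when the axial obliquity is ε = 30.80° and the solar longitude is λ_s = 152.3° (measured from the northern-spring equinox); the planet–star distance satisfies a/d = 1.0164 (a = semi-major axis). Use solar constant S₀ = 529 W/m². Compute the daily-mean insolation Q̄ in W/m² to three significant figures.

Solar declination: sin δ = sin ε · sin λ_s = sin 30.80° × sin 152.3° = 0.23802, so δ = +13.770°.
cos H₀ = −tan(+76.7°) tan(+13.770°) = -1.0367 ≤ −1 ⇒ polar day, H₀ = π.
Bracket: H₀ sin φ sin δ + cos φ cos δ sin H₀ = 3.1416×0.97318×0.23802 + 0.23005×0.97126×0.00000 = 0.727709 + 0.000000 = 0.727709.
Inverse-square distance factor (a/d)² = 1.0164² = 1.033069.
Q̄ = (S₀/π) × 1.033069 × [bracket] = (529/π) × 1.033069 × 0.727709 = 126.6 W/m².

Q̄ ≈ 127 W/m²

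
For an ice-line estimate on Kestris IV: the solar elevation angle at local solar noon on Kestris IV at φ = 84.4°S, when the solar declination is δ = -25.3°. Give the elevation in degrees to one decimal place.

At local noon the hour angle is zero, so the zenith angle equals |φ − δ| = |-84.4° − (-25.300°)| = 59.100°.
Elevation = 90° − 59.100° = 30.9°.

30.9°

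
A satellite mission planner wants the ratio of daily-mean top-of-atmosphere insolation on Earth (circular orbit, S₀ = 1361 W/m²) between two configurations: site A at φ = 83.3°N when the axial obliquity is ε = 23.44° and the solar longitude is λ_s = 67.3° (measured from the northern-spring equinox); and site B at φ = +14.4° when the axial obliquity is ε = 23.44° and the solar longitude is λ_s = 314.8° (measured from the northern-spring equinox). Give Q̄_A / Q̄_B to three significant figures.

Q̄_A / Q̄_B ≈ 1.39

— Configuration A (φ=+83.3°):
Solar declination: sin δ = sin ε · sin λ_s = sin 23.44° × sin 67.3° = 0.36698, so δ = +21.529°.
cos H₀ = −tan(+83.3°) tan(+21.529°) = -3.3582 ≤ −1 ⇒ polar day, H₀ = π.
Bracket: H₀ sin φ sin δ + cos φ cos δ sin H₀ = 3.1416×0.99317×0.36698 + 0.11667×0.93023×0.00000 = 1.145030 + 0.000000 = 1.145030.
Q̄ = (S₀/π) × [bracket] = (1361/π) × 1.145030 = 496.05 W/m².
— Configuration B (φ=+14.4°):
Solar declination: sin δ = sin ε · sin λ_s = sin 23.44° × sin 314.8° = -0.28226, so δ = -16.395°.
cos H₀ = −tan(+14.4°) tan(-16.395°) = 0.0755, H₀ = 1.4952 rad.
Bracket: H₀ sin φ sin δ + cos φ cos δ sin H₀ = 1.4952×0.24869×-0.28226 + 0.96858×0.95934×0.99714 = -0.104956 + 0.926540 = 0.821584.
Q̄ = (S₀/π) × [bracket] = (1361/π) × 0.821584 = 355.93 W/m².
Ratio Q̄_A / Q̄_B = 496.05 / 355.93 = 1.394.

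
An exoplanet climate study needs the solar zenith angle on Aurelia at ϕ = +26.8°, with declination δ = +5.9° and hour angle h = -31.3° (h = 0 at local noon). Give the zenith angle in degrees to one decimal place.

θ_z = 36.4°

cos θ_z = sin ϕ sin δ + cos ϕ cos δ cos h = 0.046347 + 0.758638 = 0.804985.
θ_z = arccos(0.804985) = 36.4°.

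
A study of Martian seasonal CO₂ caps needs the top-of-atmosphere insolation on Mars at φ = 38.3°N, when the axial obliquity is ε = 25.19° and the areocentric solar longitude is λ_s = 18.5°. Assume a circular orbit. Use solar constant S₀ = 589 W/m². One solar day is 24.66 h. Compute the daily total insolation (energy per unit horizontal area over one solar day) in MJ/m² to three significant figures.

sin δ = sin 25.19° × sin 18.5° = 0.13505, so δ = +7.762°.
cos H₀ = −tan(+38.3°) tan(+7.762°) = -0.1076, H₀ = 1.6786 rad.
Bracket: H₀ sin φ sin δ + cos φ cos δ sin H₀ = 1.6786×0.61978×0.13505 + 0.78478×0.99084×0.99419 = 0.140501 + 0.773074 = 0.913575.
Q̄ = (S₀/π) × [bracket] = (589/π) × 0.913575 = 171.28 W/m².
Daily total = Q̄ × 24.66 h × 3600 s/h = 171.28 × 24.66 × 3600 / 10⁶ = 15.21 MJ/m².

15.2 MJ/m²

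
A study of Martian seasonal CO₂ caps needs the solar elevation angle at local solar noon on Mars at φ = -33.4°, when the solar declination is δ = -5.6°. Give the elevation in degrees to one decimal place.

62.2°

At local noon the hour angle is zero, so the zenith angle equals |φ − δ| = |-33.4° − (-5.600°)| = 27.800°.
Elevation = 90° − 27.800° = 62.2°.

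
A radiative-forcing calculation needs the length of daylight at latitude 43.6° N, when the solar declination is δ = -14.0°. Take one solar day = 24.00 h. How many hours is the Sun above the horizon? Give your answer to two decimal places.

10.17 h

cos H₀ = −tan φ · tan δ = −tan(+43.6°) × tan(-14.000°) = 0.2374, so H₀ = 1.3311 rad = 76.26°.
Daylight = 2H₀/(2π) × 24.00 h = (1.3311/π) × 24.00 = 10.17 h.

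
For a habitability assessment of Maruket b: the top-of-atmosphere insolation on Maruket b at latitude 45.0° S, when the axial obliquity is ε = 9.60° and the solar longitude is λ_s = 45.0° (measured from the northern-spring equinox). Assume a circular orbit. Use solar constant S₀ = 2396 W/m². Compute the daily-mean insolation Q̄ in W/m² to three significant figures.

Q̄ ≈ 439 W/m²

Solar declination: sin δ = sin ε · sin λ_s = sin 9.60° × sin 45.0° = 0.11792, so δ = +6.772°.
cos H₀ = −tan(-45.0°) tan(+6.772°) = 0.1188, H₀ = 1.4518 rad.
Bracket: H₀ sin φ sin δ + cos φ cos δ sin H₀ = 1.4518×-0.70711×0.11792 + 0.70711×0.99302×0.99292 = -0.121055 + 0.697203 = 0.576148.
Q̄ = (S₀/π) × [bracket] = (2396/π) × 0.576148 = 439.4 W/m².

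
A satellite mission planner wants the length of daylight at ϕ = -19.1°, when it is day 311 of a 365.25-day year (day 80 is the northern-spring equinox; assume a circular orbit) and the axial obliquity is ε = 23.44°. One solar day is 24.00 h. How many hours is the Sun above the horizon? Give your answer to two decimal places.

Solar longitude: L_s = 360° × (311 − 80)/365.25 = 227.680°.
sin δ = sin 23.44° × sin 227.680° = -0.29412, so δ = -17.105°.
cos h₀ = −tan ϕ · tan δ = −tan(-19.1°) × tan(-17.105°) = -0.1066, so h₀ = 1.6776 rad = 96.12°.
Daylight = 2h₀/(2π) × 24.00 h = (1.6776/π) × 24.00 = 12.82 h.

12.82 h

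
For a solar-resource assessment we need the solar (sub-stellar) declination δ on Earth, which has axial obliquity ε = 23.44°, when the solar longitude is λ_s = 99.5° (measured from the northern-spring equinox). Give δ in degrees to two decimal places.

δ = +23.10°

sin δ = sin ε · sin λ_s = sin 23.44° × sin 99.5° = 0.392333.
δ = arcsin(0.392333) = +23.10°.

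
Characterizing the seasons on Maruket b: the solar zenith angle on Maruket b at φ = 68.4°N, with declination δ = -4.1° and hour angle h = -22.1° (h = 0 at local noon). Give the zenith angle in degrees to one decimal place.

cos θ_z = sin φ sin δ + cos φ cos δ cos h = -0.066477 + 0.340205 = 0.273728.
θ_z = arccos(0.273728) = 74.1°.

θ_z = 74.1°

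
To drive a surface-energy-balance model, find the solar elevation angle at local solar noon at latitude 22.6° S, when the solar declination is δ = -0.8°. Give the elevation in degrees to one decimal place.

68.2°

At local noon the hour angle is zero, so the zenith angle equals |ϕ − δ| = |-22.6° − (-0.800°)| = 21.800°.
Elevation = 90° − 21.800° = 68.2°.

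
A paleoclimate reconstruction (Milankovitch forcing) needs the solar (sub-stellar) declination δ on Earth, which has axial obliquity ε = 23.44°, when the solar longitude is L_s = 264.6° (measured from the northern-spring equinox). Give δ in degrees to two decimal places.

sin δ = sin ε · sin L_s = sin 23.44° × sin 264.6° = -0.396023.
δ = arcsin(-0.396023) = -23.33°.

δ = -23.33°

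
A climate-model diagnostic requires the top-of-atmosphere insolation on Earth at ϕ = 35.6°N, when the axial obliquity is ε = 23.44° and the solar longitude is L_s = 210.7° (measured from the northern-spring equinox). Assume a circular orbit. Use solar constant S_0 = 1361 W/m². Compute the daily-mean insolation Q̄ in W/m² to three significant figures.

Solar declination: sin δ = sin ε · sin L_s = sin 23.44° × sin 210.7° = -0.20309, so δ = -11.718°.
cos h₀ = −tan(+35.6°) tan(-11.718°) = 0.1485, h₀ = 1.4218 rad.
Bracket: h₀ sin ϕ sin δ + cos ϕ cos δ sin h₀ = 1.4218×0.58212×-0.20309 + 0.81310×0.97916×0.98891 = -0.168089 + 0.787326 = 0.619237.
Q̄ = (S_0/π) × [bracket] = (1361/π) × 0.619237 = 268.3 W/m².

Q̄ ≈ 268 W/m²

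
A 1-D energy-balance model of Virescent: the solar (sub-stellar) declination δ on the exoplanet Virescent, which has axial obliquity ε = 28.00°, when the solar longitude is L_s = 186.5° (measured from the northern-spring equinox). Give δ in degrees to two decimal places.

sin δ = sin ε · sin L_s = sin 28.00° × sin 186.5° = -0.053146.
δ = arcsin(-0.053146) = -3.05°.

δ = -3.05°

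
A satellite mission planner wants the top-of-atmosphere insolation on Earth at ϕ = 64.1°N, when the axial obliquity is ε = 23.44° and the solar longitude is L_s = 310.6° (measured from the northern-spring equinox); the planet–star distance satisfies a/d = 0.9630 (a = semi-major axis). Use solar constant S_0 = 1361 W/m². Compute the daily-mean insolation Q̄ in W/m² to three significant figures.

Solar declination: sin δ = sin ε · sin L_s = sin 23.44° × sin 310.6° = -0.30203, so δ = -17.580°.
cos h₀ = −tan(+64.1°) tan(-17.580°) = 0.6525, h₀ = 0.8599 rad.
Bracket: h₀ sin ϕ sin δ + cos ϕ cos δ sin h₀ = 0.8599×0.89956×-0.30203 + 0.43680×0.95330×0.75781 = -0.233630 + 0.315553 = 0.081923.
Inverse-square distance factor (a/d)² = 0.9630² = 0.927369.
Q̄ = (S_0/π) × 0.927369 × [bracket] = (1361/π) × 0.927369 × 0.081923 = 32.91 W/m².

Q̄ ≈ 32.9 W/m²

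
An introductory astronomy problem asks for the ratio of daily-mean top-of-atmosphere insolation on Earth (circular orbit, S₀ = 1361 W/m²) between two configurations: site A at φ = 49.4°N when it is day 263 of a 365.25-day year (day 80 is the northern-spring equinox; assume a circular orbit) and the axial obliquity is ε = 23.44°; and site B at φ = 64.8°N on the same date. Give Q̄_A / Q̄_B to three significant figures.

Q̄_A / Q̄_B ≈ 1.53

— Configuration A (φ=+49.4°):
Solar longitude: λ_s = 360° × (263 − 80)/365.25 = 180.370°.
sin δ = sin 23.44° × sin 180.370° = -0.00257, so δ = -0.147°.
cos H₀ = −tan(+49.4°) tan(-0.147°) = 0.0030, H₀ = 1.5678 rad.
Bracket: H₀ sin φ sin δ + cos φ cos δ sin H₀ = 1.5678×0.75927×-0.00257 + 0.65077×1.00000×1.00000 = -0.003059 + 0.650770 = 0.647711.
Q̄ = (S₀/π) × [bracket] = (1361/π) × 0.647711 = 280.60 W/m².
— Configuration B (φ=+64.8°):
cos H₀ = −tan(+64.8°) tan(-0.147°) = 0.0055, H₀ = 1.5653 rad.
Bracket: H₀ sin φ sin δ + cos φ cos δ sin H₀ = 1.5653×0.90483×-0.00257 + 0.42578×1.00000×0.99999 = -0.003640 + 0.425776 = 0.422136.
Q̄ = (S₀/π) × [bracket] = (1361/π) × 0.422136 = 182.88 W/m².
Ratio Q̄_A / Q̄_B = 280.60 / 182.88 = 1.534.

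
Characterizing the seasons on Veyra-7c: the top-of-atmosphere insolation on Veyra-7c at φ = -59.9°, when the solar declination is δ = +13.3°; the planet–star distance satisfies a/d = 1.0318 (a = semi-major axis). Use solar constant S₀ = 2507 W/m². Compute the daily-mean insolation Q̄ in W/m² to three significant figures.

Q̄ ≈ 184 W/m²

cos H₀ = −tan(-59.9°) tan(+13.300°) = 0.4078, H₀ = 1.1508 rad.
Bracket: H₀ sin φ sin δ + cos φ cos δ sin H₀ = 1.1508×-0.86515×0.23005 + 0.50151×0.97318×0.91307 = -0.229041 + 0.445632 = 0.216591.
Inverse-square distance factor (a/d)² = 1.0318² = 1.064611.
Q̄ = (S₀/π) × 1.064611 × [bracket] = (2507/π) × 1.064611 × 0.216591 = 184.0 W/m².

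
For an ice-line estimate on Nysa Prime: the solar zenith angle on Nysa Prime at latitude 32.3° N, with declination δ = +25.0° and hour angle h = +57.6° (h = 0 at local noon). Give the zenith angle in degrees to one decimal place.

cos θ_z = sin ϕ sin δ + cos ϕ cos δ cos h = 0.225827 + 0.410479 = 0.636306.
θ_z = arccos(0.636306) = 50.5°.

θ_z = 50.5°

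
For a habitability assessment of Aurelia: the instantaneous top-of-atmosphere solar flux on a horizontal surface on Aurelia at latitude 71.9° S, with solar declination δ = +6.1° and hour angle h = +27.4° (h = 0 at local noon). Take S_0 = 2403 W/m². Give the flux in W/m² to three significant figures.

cos θ_z = sin ϕ sin δ + cos ϕ cos δ cos h = -0.101006 + 0.274262 = 0.173256.
Flux = S_0 · cos θ_z = 2403 × 0.173256 = 416.3 W/m².

416 W/m²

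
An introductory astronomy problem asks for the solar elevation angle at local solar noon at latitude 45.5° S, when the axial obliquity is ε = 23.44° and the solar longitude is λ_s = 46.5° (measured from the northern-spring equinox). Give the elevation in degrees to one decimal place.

Solar declination: sin δ = sin ε · sin λ_s = sin 23.44° × sin 46.5° = 0.28855, so δ = +16.771°.
At local noon the hour angle is zero, so the zenith angle equals |φ − δ| = |-45.5° − (+16.771°)| = 62.271°.
Elevation = 90° − 62.271° = 27.7°.

27.7°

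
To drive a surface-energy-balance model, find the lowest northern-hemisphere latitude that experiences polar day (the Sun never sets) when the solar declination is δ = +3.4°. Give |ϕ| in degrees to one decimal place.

|ϕ| = 86.6°

Polar day requires cos h₀ = −tan ϕ tan δ ≤ −1, i.e. tan ϕ tan δ ≥ 1.
The boundary is |tan ϕ| · |tan δ| = 1, so |ϕ| = 90° − |δ| = 90° − 3.4° = 86.6° in the northern hemisphere.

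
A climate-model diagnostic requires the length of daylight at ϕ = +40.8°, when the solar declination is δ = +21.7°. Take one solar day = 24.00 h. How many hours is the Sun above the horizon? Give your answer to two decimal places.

14.68 h

cos h₀ = −tan ϕ · tan δ = −tan(+40.8°) × tan(+21.700°) = -0.3435, so h₀ = 1.9214 rad = 110.09°.
Daylight = 2h₀/(2π) × 24.00 h = (1.9214/π) × 24.00 = 14.68 h.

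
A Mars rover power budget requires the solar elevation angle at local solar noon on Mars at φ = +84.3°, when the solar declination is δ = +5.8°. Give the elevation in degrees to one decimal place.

At local noon the hour angle is zero, so the zenith angle equals |φ − δ| = |+84.3° − (+5.800°)| = 78.500°.
Elevation = 90° − 78.500° = 11.5°.

11.5°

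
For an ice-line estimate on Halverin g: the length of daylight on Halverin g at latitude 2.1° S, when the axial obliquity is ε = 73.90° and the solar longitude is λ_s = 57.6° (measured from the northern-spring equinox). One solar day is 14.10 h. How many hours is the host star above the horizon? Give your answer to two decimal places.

6.82 h

Solar declination: sin δ = sin ε · sin λ_s = sin 73.90° × sin 57.6° = 0.81121, so δ = +54.215°.
cos H₀ = −tan φ · tan δ = −tan(-2.1°) × tan(+54.215°) = 0.0509, so H₀ = 1.5199 rad = 87.08°.
Daylight = 2H₀/(2π) × 14.10 h = (1.5199/π) × 14.10 = 6.82 h.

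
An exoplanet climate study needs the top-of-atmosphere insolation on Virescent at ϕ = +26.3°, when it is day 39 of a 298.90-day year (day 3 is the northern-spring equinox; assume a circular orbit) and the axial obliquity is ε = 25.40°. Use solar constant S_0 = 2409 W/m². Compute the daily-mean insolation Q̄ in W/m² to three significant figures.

Solar longitude: L_s = 360° × (39 − 3)/298.90 = 43.359°.
sin δ = sin 25.40° × sin 43.359° = 0.29449, so δ = +17.127°.
cos h₀ = −tan(+26.3°) tan(+17.127°) = -0.1523, h₀ = 1.7237 rad.
Bracket: h₀ sin ϕ sin δ + cos ϕ cos δ sin h₀ = 1.7237×0.44307×0.29449 + 0.89649×0.95565×0.98833 = 0.224908 + 0.846733 = 1.071641.
Q̄ = (S_0/π) × [bracket] = (2409/π) × 1.071641 = 821.7 W/m².

Q̄ ≈ 822 W/m²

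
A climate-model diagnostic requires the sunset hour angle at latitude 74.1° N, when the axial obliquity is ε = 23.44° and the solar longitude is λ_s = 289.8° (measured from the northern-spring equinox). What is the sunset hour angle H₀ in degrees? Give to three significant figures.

Solar declination: sin δ = sin ε · sin λ_s = sin 23.44° × sin 289.8° = -0.37427, so δ = -21.979°.
cos H₀ = −tan φ · tan δ = 1.4169 ≥ 1, so the Sun never rises (polar night) and H₀ = 0.

H₀ = 0.00°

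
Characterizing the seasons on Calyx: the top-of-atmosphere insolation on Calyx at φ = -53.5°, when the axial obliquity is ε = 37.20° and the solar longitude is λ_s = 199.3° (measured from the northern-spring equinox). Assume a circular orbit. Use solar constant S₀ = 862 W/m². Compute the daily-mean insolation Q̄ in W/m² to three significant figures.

Solar declination: sin δ = sin ε · sin λ_s = sin 37.20° × sin 199.3° = -0.19983, so δ = -11.527°.
cos H₀ = −tan(-53.5°) tan(-11.527°) = -0.2756, H₀ = 1.8500 rad.
Bracket: H₀ sin φ sin δ + cos φ cos δ sin H₀ = 1.8500×-0.80386×-0.19983 + 0.59482×0.97983×0.96127 = 0.297175 + 0.560250 = 0.857425.
Q̄ = (S₀/π) × [bracket] = (862/π) × 0.857425 = 235.3 W/m².

Q̄ ≈ 235 W/m²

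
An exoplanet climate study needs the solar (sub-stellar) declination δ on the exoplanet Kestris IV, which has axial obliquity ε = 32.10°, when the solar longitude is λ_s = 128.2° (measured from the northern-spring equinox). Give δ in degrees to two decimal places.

sin δ = sin ε · sin λ_s = sin 32.10° × sin 128.2° = 0.417603.
δ = arcsin(0.417603) = +24.68°.

δ = +24.68°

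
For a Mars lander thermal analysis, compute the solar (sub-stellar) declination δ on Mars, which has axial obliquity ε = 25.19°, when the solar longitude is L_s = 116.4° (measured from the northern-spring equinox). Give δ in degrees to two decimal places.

sin δ = sin ε · sin L_s = sin 25.19° × sin 116.4° = 0.381234.
δ = arcsin(0.381234) = +22.41°.

δ = +22.41°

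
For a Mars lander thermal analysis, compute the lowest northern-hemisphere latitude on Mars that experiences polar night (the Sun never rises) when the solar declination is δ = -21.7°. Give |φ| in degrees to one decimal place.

|φ| = 68.3°

Polar night requires cos H₀ = −tan φ tan δ ≥ 1, i.e. tan φ tan δ ≤ −1.
The boundary is |tan φ| · |tan δ| = 1, so |φ| = 90° − |δ| = 90° − 21.7° = 68.3° in the northern hemisphere.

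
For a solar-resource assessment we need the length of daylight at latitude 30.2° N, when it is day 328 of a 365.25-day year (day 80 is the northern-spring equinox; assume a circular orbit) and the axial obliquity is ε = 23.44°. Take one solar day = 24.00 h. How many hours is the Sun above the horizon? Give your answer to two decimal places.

Solar longitude: λ_s = 360° × (328 − 80)/365.25 = 244.435°.
sin δ = sin 23.44° × sin 244.435° = -0.35884, so δ = -21.029°.
cos H₀ = −tan φ · tan δ = −tan(+30.2°) × tan(-21.029°) = 0.2238, so H₀ = 1.3451 rad = 77.07°.
Daylight = 2H₀/(2π) × 24.00 h = (1.3451/π) × 24.00 = 10.28 h.

10.28 h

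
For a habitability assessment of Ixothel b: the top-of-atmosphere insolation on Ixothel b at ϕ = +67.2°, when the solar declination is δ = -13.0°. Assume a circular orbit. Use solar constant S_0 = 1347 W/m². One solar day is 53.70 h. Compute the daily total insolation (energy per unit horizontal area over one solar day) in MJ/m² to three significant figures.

9.15 MJ/m²

cos h₀ = −tan(+67.2°) tan(-13.000°) = 0.5492, h₀ = 0.9894 rad.
Bracket: h₀ sin ϕ sin δ + cos ϕ cos δ sin h₀ = 0.9894×0.92186×-0.22495 + 0.38752×0.97437×0.83568 = -0.205174 + 0.315543 = 0.110369.
Q̄ = (S_0/π) × [bracket] = (1347/π) × 0.110369 = 47.322 W/m².
Daily total = Q̄ × 53.70 h × 3600 s/h = 47.322 × 53.70 × 3600 / 10⁶ = 9.148 MJ/m².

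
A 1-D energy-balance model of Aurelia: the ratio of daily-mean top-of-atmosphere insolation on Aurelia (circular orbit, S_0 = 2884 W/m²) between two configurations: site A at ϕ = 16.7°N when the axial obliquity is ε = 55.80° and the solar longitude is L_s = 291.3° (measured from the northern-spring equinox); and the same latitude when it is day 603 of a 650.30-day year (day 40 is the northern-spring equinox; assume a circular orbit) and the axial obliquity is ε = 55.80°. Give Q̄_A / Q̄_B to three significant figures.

— Configuration A (ϕ=+16.7°):
Solar declination: sin δ = sin ε · sin L_s = sin 55.80° × sin 291.3° = -0.77058, so δ = -50.406°.
cos h₀ = −tan(+16.7°) tan(-50.406°) = 0.3627, h₀ = 1.1996 rad.
Bracket: h₀ sin ϕ sin δ + cos ϕ cos δ sin h₀ = 1.1996×0.28736×-0.77058 + 0.95782×0.63734×0.93189 = -0.265632 + 0.568879 = 0.303247.
Q̄ = (S_0/π) × [bracket] = (2884/π) × 0.303247 = 278.38 W/m².
— Configuration B (ϕ=+16.7°):
Solar longitude: L_s = 360° × (603 − 40)/650.30 = 311.672°.
sin δ = sin 55.80° × sin 311.672° = -0.61780, so δ = -38.156°.
cos h₀ = −tan(+16.7°) tan(-38.156°) = 0.2357, h₀ = 1.3328 rad.
Bracket: h₀ sin ϕ sin δ + cos ϕ cos δ sin h₀ = 1.3328×0.28736×-0.61780 + 0.95782×0.78633×0.97182 = -0.236613 + 0.731938 = 0.495325.
Q̄ = (S_0/π) × [bracket] = (2884/π) × 0.495325 = 454.71 W/m².
Ratio Q̄_A / Q̄_B = 278.38 / 454.71 = 0.6122.

Q̄_A / Q̄_B ≈ 0.612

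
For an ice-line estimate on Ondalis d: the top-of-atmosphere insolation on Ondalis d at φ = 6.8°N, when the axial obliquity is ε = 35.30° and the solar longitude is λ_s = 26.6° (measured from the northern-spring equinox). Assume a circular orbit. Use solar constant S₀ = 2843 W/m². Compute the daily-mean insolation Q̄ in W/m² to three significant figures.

Q̄ ≈ 912 W/m²

Solar declination: sin δ = sin ε · sin λ_s = sin 35.30° × sin 26.6° = 0.25874, so δ = +14.995°.
cos H₀ = −tan(+6.8°) tan(+14.995°) = -0.0319, H₀ = 1.6027 rad.
Bracket: H₀ sin φ sin δ + cos φ cos δ sin H₀ = 1.6027×0.11840×0.25874 + 0.99297×0.96595×0.99949 = 0.049098 + 0.958670 = 1.007768.
Q̄ = (S₀/π) × [bracket] = (2843/π) × 1.007768 = 912.0 W/m².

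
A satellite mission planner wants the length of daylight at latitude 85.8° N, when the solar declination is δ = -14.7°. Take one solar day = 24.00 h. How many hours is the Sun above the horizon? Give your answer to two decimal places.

0.00 h

cos h₀ = −tan ϕ · tan δ = 3.5725 ≥ 1, so the Sun never rises (polar night) and h₀ = 0.
Daylight = 2h₀/(2π) × 24.00 h = (0.0000/π) × 24.00 = 0.00 h.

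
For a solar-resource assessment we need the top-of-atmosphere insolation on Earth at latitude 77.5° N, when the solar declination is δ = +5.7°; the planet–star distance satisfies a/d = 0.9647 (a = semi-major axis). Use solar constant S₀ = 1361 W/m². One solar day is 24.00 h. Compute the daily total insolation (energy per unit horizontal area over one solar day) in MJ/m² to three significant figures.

13.6 MJ/m²

cos H₀ = −tan(+77.5°) tan(+5.700°) = -0.4502, H₀ = 2.0378 rad.
Bracket: H₀ sin φ sin δ + cos φ cos δ sin H₀ = 2.0378×0.97630×0.09932 + 0.21644×0.99506×0.89291 = 0.197598 + 0.192307 = 0.389905.
Inverse-square distance factor (a/d)² = 0.9647² = 0.930646.
Q̄ = (S₀/π) × 0.930646 × [bracket] = (1361/π) × 0.930646 × 0.389905 = 157.20 W/m².
Daily total = Q̄ × 24.00 h × 3600 s/h = 157.20 × 24.00 × 3600 / 10⁶ = 13.58 MJ/m².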